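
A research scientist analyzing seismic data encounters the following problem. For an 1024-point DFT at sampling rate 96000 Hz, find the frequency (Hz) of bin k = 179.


Frequency of DFT bin k:
f_k = k * fs / N
    = 179 * 96000 / 1024
    = 17184000 / 1024
    = 16781.25 Hz

16781.25 Hz


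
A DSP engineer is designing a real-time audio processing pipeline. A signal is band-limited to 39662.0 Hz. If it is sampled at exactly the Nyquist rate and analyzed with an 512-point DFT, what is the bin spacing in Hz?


Step 1 — Nyquist sampling rate:
fs = 2 * fmax = 2 * 39662.0 = 79324.0 Hz

Step 2 — DFT bin spacing:
df = fs / N = 79324.0 / 512 = 154.9297 Hz

154.9297 Hz


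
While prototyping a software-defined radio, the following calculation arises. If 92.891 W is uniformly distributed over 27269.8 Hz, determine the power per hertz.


Power spectral density:
PSD = P / BW
    = 92.891 / 27269.8
    = 0.00340637 W/Hz

0.00340637 W/Hz


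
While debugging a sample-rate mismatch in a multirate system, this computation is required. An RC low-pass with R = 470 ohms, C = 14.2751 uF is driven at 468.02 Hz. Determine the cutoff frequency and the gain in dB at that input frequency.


Step 1 — cutoff frequency:
fc = 1 / (2*pi*R*C)
C = 14.2751 uF = 1.42751e-05 F
fc = 1 / (2*pi*470*1.42751e-05)
   = 23.7216 Hz

Step 2 — magnitude at f = 468.02 Hz:
|H(f)| = 1 / sqrt(1 + (f/fc)^2)
f/fc = 468.02 / 23.7216 = 19.729698
|H| = 1 / sqrt(1 + 389.260983) = 0.05062
|H|_dB = 20*log10(0.05062) = -25.91 dB

fc = 23.7216 Hz; |H(468.02 Hz)| = -25.91 dB


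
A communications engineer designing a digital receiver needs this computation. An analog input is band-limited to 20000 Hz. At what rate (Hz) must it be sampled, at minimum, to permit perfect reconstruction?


The Nyquist rate is twice the maximum frequency component.
fs_min = 2 * fmax
      = 2 * 20000
      = 40000 Hz

40000


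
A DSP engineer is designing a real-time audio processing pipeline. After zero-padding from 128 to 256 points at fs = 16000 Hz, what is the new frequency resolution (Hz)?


Frequency resolution after zero-padding:
N_padded = 128 * 2 = 256
df = fs / N_padded
   = 16000 / 256
   = 62.5 Hz

62.5 Hz


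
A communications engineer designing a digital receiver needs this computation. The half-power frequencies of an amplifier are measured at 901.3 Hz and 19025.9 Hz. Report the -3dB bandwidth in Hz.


Bandwidth is the difference of -3dB frequencies:
BW = f_high - f_low
   = 19025.9 - 901.3
   = 18124.6 Hz

18124.6 Hz


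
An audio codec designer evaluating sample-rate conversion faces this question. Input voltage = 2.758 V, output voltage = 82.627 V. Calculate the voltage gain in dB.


Voltage gain in dB:
G = 20 * log10(Vout / Vin)
  = 20 * log10(82.627 / 2.758)
  = 20 * log10(29.959028)
  = 20 * 1.476528
  = 29.53 dB

29.53 dB


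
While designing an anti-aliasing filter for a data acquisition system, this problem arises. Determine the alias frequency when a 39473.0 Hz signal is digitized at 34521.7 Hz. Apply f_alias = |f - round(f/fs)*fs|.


Compute the nearest integer multiple of fs to the signal:
n = round(39473.0 / 34521.7) = 1
f_alias = |39473.0 - 1 * 34521.7|
        = |39473.0 - 34521.7|
        = 4951.3 Hz

4951.3


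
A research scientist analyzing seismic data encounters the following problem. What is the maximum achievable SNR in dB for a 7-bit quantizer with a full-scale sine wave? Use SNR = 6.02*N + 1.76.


Theoretical SNR for a full-scale sinusoid:
SNR = 6.02 * N + 1.76
    = 6.02 * 7 + 1.76
    = 42.14 + 1.76
    = 43.9 dB

43.9 dB


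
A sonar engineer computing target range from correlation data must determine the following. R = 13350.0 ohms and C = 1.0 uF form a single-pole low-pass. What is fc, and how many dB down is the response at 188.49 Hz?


Step 1 — cutoff frequency:
fc = 1 / (2*pi*R*C)
C = 1.0 uF = 1e-06 F
fc = 1 / (2*pi*13350.0*1e-06)
   = 11.9217 Hz

Step 2 — magnitude at f = 188.49 Hz:
|H(f)| = 1 / sqrt(1 + (f/fc)^2)
f/fc = 188.49 / 11.9217 = 15.810665
|H| = 1 / sqrt(1 + 249.977128) = 0.0631223
|H|_dB = 20*log10(0.0631223) = -24.0 dB

fc = 11.9217 Hz; |H(188.49 Hz)| = -24.0 dB


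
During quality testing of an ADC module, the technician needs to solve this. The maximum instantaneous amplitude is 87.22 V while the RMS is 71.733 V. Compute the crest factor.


Crest factor is the ratio of peak to RMS:
CF = V_peak / V_rms
   = 87.22 / 71.733
   = 1.2159

1.2159


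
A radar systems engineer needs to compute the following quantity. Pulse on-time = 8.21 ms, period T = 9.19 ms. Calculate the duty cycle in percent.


Duty cycle as a percentage:
DC = (t_on / T) * 100
   = (8.21 / 9.19) * 100
   = 0.893362 * 100
   = 89.34 %

89.34 %


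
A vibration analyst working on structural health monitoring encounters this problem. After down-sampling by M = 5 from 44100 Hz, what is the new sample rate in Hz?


Decimation reduces the sample rate:
fs_out = fs_in / M
       = 44100 / 5
       = 8820.0 Hz

8820.0 Hz


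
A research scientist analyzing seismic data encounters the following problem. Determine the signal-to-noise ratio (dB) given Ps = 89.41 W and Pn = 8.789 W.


SNR in decibels:
SNR = 10 * log10(Ps / Pn)
    = 10 * log10(89.41 / 8.789)
    = 10 * log10(10.1729)
    = 10 * 1.0074
    = 10.07 dB

10.07 dB


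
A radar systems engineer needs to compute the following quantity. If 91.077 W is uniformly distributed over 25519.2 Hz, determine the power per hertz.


Power spectral density:
PSD = P / BW
    = 91.077 / 25519.2
    = 0.00356896 W/Hz

0.00356896 W/Hz


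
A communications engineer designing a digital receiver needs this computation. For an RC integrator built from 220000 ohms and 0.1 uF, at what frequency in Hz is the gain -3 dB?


Cutoff frequency of a first-order RC filter:
fc = 1 / (2 * pi * R * C)
C = 0.1 uF = 1e-07 F
fc = 1 / (2 * pi * 220000 * 1e-07)
   = 1 / 0.13823007675795
   = 7.234316 Hz

7.234316 Hz


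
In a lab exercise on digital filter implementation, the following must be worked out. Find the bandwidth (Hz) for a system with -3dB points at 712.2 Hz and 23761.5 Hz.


Bandwidth is the difference of -3dB frequencies:
BW = f_high - f_low
   = 23761.5 - 712.2
   = 23049.3 Hz

23049.3 Hz


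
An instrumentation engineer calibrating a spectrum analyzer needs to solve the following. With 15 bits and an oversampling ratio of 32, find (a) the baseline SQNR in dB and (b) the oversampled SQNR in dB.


Step 1 — baseline SQNR at Nyquist:
SQNR_base = 6.02*N + 1.76
          = 6.02*15 + 1.76
          = 92.06 dB

Step 2 — oversampling processing gain:
G = 10*log10(OSR) = 10*log10(32) = 15.05 dB

Step 3 — total:
SQNR_total = 92.06 + 15.05 = 107.11 dB

Base SQNR = 92.06 dB; oversampled SQNR = 107.11 dB


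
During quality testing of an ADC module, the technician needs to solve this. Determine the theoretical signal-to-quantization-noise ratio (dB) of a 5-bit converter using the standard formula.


Theoretical SNR for a full-scale sinusoid:
SNR = 6.02 * N + 1.76
    = 6.02 * 5 + 1.76
    = 30.1 + 1.76
    = 31.86 dB

31.86 dB


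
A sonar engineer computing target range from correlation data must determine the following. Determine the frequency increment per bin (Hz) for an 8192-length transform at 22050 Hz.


DFT frequency resolution:
df = fs / N
   = 22050 / 8192
   = 2.6917 Hz

2.6917 Hz


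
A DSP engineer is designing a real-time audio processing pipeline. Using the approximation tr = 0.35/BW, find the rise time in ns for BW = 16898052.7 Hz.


Rise time from bandwidth relationship:
tr = 0.35 / BW
   = 0.35 / 16898052.7
   = 2.071244576e-08 s
   = 20.7124 ns

20.7124 ns


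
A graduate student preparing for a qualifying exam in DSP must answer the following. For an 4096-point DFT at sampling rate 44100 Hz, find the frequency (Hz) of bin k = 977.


Frequency of DFT bin k:
f_k = k * fs / N
    = 977 * 44100 / 4096
    = 43085700 / 4096
    = 10518.97 Hz

10518.97 Hz


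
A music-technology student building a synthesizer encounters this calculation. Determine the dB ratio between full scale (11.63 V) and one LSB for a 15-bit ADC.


Dynamic range from full-scale to LSB:
V_min = V_max / 2^bits = 11.63 / 2^15
DR = 20 * log10(V_max / V_min)
   = 20 * log10(2^15)
   = 20 * 15 * log10(2)
   = 90.31 dB

90.31 dB


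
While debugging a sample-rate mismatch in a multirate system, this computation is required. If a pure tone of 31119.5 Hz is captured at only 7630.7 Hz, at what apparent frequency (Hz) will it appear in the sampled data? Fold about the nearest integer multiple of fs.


Compute the nearest integer multiple of fs to the signal:
n = round(31119.5 / 7630.7) = 4
f_alias = |31119.5 - 4 * 7630.7|
        = |31119.5 - 30522.8|
        = 596.7 Hz

596.7


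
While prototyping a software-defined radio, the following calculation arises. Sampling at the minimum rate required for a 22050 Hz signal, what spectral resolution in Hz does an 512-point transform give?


Step 1 — Nyquist sampling rate:
fs = 2 * fmax = 2 * 22050 = 44100 Hz

Step 2 — DFT bin spacing:
df = fs / N = 44100 / 512 = 86.1328 Hz

86.1328 Hz


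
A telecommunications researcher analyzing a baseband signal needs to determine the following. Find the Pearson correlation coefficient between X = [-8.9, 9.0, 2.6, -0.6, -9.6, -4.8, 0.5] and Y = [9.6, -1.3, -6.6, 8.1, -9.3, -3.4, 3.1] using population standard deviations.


Pearson correlation coefficient (population):
r = cov(X,Y) / (std(X) * std(Y))
Mean X = -1.6857, Mean Y = 0.0286
Cov(X,Y) = -1.667551
Std(X) = 6.128255, Std(Y) = 6.661985
r = -0.0408

-0.0408


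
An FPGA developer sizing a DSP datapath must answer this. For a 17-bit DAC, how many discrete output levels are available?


Number of quantization levels = 2^N
= 2^17
= 131072

131072


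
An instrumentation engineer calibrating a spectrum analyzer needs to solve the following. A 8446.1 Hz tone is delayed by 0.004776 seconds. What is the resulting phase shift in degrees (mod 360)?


Phase shift from frequency and time delay:
phi = 360 * f * t_delay
    = 360 * 8446.1 * 0.004776
    = 14521.89 degrees
    mod 360 = 121.89 degrees

121.89 degrees


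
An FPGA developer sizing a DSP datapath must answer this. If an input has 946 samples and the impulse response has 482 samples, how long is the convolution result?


Linear convolution output length:
L = N + M - 1
  = 946 + 482 - 1
  = 1427 samples

1427


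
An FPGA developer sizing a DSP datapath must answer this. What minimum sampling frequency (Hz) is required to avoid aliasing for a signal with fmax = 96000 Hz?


The Nyquist rate is twice the maximum frequency component.
fs_min = 2 * fmax
      = 2 * 96000
      = 192000 Hz

192000


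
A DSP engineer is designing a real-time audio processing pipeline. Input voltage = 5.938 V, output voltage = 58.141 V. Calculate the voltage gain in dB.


Voltage gain in dB:
G = 20 * log10(Vout / Vin)
  = 20 * log10(58.141 / 5.938)
  = 20 * log10(9.791344)
  = 20 * 0.990842
  = 19.82 dB

19.82 dB


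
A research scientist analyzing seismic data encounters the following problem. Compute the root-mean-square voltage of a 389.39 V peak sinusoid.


RMS voltage for a sinusoidal waveform:
V_rms = V_peak / sqrt(2)
      = 389.39 / 1.414214
      = 275.34 V

275.34 V


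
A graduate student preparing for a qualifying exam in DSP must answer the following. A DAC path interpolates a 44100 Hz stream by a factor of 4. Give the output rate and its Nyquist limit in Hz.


Step 1 — output sample rate after interpolation by L:
fs_out = L * fs_in = 4 * 44100 = 176400 Hz

Step 2 — Nyquist frequency of the output stream:
f_Nyq = fs_out / 2 = 176400 / 2 = 88200.0 Hz

fs_out = 176400 Hz; f_Nyquist = 88200.0 Hz


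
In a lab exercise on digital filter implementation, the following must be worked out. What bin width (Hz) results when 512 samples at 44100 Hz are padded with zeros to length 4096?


Frequency resolution after zero-padding:
N_padded = 512 * 8 = 4096
df = fs / N_padded
   = 44100 / 4096
   = 10.7666 Hz

10.7666 Hz


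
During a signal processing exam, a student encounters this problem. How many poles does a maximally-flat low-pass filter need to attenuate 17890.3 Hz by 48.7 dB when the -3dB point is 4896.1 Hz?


Butterworth filter order formula:
n = log10(10^(A/10) - 1) / (2 * log10(f_stop/f_pass))
10^(48.7/10) - 1 = 74130.0241
f_stop/f_pass = 17890.3 / 4896.1 = 3.654
n = 4.3268 -> ceil = 5

5


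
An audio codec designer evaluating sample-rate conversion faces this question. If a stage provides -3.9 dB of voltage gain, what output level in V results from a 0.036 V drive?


Output voltage from dB gain:
V_out = V_in * 10^(gain_dB / 20)
      = 0.036 * 10^(-3.9 / 20)
      = 0.036 * 0.638263
      = 0.023 V

0.023 V


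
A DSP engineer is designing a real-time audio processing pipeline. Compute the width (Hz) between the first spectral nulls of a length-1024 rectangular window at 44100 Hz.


Main lobe width for a rectangular window:
Width = 2 * fs / N
      = 2 * 44100 / 1024
      = 88200 / 1024
      = 86.133 Hz

86.133 Hz


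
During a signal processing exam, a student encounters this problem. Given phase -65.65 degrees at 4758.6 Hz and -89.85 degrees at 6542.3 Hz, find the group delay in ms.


Group delay from phase difference:
tau = -d(phi)/d(omega)
d(phi) = -24.2 deg = -0.42237 rad
d(omega) = 2*pi*(6542.3 - 4758.6) = 11207.3176 rad/s
tau = -(-0.42237) / 11207.3176
    = 0.0377 ms

0.0377 ms


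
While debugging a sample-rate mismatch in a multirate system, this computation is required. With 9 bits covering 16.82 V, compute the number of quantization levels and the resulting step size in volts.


Step 1 — number of quantization levels:
L = 2^N = 2^9 = 512

Step 2 — LSB step size:
delta = Vfs / L
      = 16.82 / 512
      = 0.03285156 V

Levels = 512; step size = 0.03285156 V


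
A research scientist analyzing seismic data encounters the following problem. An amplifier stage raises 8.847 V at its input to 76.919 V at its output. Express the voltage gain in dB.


Voltage gain in dB:
G = 20 * log10(Vout / Vin)
  = 20 * log10(76.919 / 8.847)
  = 20 * log10(8.69436)
  = 20 * 0.939238
  = 18.78 dB

18.78 dB


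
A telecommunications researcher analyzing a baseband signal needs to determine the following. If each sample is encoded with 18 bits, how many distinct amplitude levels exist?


Number of quantization levels = 2^N
= 2^18
= 262144

262144


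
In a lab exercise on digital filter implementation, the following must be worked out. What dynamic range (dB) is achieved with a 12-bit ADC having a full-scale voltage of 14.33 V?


Dynamic range from full-scale to LSB:
V_min = V_max / 2^bits = 14.33 / 2^12
DR = 20 * log10(V_max / V_min)
   = 20 * log10(2^12)
   = 20 * 12 * log10(2)
   = 72.25 dB

72.25 dB


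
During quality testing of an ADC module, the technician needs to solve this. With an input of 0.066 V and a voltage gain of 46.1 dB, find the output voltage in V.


Output voltage from dB gain:
V_out = V_in * 10^(gain_dB / 20)
      = 0.066 * 10^(46.1 / 20)
      = 0.066 * 201.836636
      = 13.3212 V

13.3212 V


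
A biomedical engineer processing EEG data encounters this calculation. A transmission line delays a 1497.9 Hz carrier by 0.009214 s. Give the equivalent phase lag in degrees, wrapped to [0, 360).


Phase shift from frequency and time delay:
phi = 360 * f * t_delay
    = 360 * 1497.9 * 0.009214
    = 4968.59 degrees
    mod 360 = 288.59 degrees

288.59 degrees


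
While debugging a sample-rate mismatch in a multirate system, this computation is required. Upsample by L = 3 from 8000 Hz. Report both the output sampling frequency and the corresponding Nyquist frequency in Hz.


Step 1 — output sample rate after interpolation by L:
fs_out = L * fs_in = 3 * 8000 = 24000 Hz

Step 2 — Nyquist frequency of the output stream:
f_Nyq = fs_out / 2 = 24000 / 2 = 12000.0 Hz

fs_out = 24000 Hz; f_Nyquist = 12000.0 Hz


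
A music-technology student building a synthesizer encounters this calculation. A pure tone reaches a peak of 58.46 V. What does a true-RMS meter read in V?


RMS voltage for a sinusoidal waveform:
V_rms = V_peak / sqrt(2)
      = 58.46 / 1.414214
      = 41.337 V

41.337 V


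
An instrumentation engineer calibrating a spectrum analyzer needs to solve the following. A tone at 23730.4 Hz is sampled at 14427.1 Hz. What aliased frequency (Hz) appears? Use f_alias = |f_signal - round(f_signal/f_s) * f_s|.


Compute the nearest integer multiple of fs to the signal:
n = round(23730.4 / 14427.1) = 2
f_alias = |23730.4 - 2 * 14427.1|
        = |23730.4 - 28854.2|
        = 5123.8 Hz

5123.8


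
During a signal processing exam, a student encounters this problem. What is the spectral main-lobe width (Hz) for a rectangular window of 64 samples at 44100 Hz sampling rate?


Main lobe width for a rectangular window:
Width = 2 * fs / N
      = 2 * 44100 / 64
      = 88200 / 64
      = 1378.125 Hz

1378.125 Hz


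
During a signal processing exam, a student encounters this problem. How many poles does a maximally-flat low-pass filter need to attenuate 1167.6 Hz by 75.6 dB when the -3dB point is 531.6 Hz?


Butterworth filter order formula:
n = log10(10^(A/10) - 1) / (2 * log10(f_stop/f_pass))
10^(75.6/10) - 1 = 36307804.477
f_stop/f_pass = 1167.6 / 531.6 = 2.1964
n = 11.062 -> ceil = 12

12


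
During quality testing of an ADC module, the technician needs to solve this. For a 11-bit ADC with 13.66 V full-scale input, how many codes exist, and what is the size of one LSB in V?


Step 1 — number of quantization levels:
L = 2^N = 2^11 = 2048

Step 2 — LSB step size:
delta = Vfs / L
      = 13.66 / 2048
      = 0.00666992 V

Levels = 2048; step size = 0.00666992 V


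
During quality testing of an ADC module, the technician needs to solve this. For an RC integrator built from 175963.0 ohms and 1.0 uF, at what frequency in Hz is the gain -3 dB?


Cutoff frequency of a first-order RC filter:
fc = 1 / (2 * pi * R * C)
C = 1.0 uF = 1e-06 F
fc = 1 / (2 * pi * 175963.0 * 1e-06)
   = 1 / 1.1056081362072
   = 0.90448 Hz

0.90448 Hz


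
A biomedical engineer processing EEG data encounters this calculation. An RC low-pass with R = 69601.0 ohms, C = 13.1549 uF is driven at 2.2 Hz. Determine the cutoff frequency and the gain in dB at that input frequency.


Step 1 — cutoff frequency:
fc = 1 / (2*pi*R*C)
C = 13.1549 uF = 1.31549e-05 F
fc = 1 / (2*pi*69601.0*1.31549e-05)
   = 0.173827 Hz

Step 2 — magnitude at f = 2.2 Hz:
|H(f)| = 1 / sqrt(1 + (f/fc)^2)
f/fc = 2.2 / 0.173827 = 12.656262
|H| = 1 / sqrt(1 + 160.180968) = 0.0787668
|H|_dB = 20*log10(0.0787668) = -22.07 dB

fc = 0.173827 Hz; |H(2.2 Hz)| = -22.07 dB


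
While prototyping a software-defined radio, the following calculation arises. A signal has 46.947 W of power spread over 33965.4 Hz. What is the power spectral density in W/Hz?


Power spectral density:
PSD = P / BW
    = 46.947 / 33965.4
    = 0.0013822 W/Hz

0.0013822 W/Hz


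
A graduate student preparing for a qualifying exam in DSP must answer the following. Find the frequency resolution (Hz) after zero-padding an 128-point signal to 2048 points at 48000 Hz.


Frequency resolution after zero-padding:
N_padded = 128 * 16 = 2048
df = fs / N_padded
   = 48000 / 2048
   = 23.4375 Hz

23.4375 Hz


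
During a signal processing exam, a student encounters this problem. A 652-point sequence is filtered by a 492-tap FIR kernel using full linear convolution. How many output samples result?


Linear convolution output length:
L = N + M - 1
  = 652 + 492 - 1
  = 1143 samples

1143


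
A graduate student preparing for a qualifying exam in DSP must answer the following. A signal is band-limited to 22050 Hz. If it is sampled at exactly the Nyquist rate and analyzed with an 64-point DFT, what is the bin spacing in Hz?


Step 1 — Nyquist sampling rate:
fs = 2 * fmax = 2 * 22050 = 44100 Hz

Step 2 — DFT bin spacing:
df = fs / N = 44100 / 64 = 689.0625 Hz

689.0625 Hz


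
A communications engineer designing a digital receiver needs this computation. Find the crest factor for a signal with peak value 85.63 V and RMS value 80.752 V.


Crest factor is the ratio of peak to RMS:
CF = V_peak / V_rms
   = 85.63 / 80.752
   = 1.0604

1.0604


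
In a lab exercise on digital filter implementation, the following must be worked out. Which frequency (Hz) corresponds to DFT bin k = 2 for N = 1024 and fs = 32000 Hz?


Frequency of DFT bin k:
f_k = k * fs / N
    = 2 * 32000 / 1024
    = 64000 / 1024
    = 62.5 Hz

62.5 Hz


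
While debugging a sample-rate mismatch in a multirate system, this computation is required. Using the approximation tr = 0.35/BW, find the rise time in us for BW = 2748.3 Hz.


Rise time from bandwidth relationship:
tr = 0.35 / BW
   = 0.35 / 2748.3
   = 0.0001273514536 s
   = 127.3515 us

127.3515 us


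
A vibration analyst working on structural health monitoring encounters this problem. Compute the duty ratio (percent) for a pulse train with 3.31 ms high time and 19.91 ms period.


Duty cycle as a percentage:
DC = (t_on / T) * 100
   = (3.31 / 19.91) * 100
   = 0.166248 * 100
   = 16.62 %

16.62 %


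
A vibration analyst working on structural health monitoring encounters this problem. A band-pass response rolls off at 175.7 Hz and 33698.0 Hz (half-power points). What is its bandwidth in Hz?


Bandwidth is the difference of -3dB frequencies:
BW = f_high - f_low
   = 33698.0 - 175.7
   = 33522.3 Hz

33522.3 Hz


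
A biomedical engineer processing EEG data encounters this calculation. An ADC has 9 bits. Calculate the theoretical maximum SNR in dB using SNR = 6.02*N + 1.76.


Theoretical SNR for a full-scale sinusoid:
SNR = 6.02 * N + 1.76
    = 6.02 * 9 + 1.76
    = 54.18 + 1.76
    = 55.94 dB

55.94 dB


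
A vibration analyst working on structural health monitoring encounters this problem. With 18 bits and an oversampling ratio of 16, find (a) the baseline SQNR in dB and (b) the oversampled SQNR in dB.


Step 1 — baseline SQNR at Nyquist:
SQNR_base = 6.02*N + 1.76
          = 6.02*18 + 1.76
          = 110.12 dB

Step 2 — oversampling processing gain:
G = 10*log10(OSR) = 10*log10(16) = 12.04 dB

Step 3 — total:
SQNR_total = 110.12 + 12.04 = 122.16 dB

Base SQNR = 110.12 dB; oversampled SQNR = 122.16 dB


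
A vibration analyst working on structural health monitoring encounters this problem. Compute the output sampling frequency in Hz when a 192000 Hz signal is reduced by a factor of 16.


Decimation reduces the sample rate:
fs_out = fs_in / M
       = 192000 / 16
       = 12000.0 Hz

12000.0 Hz


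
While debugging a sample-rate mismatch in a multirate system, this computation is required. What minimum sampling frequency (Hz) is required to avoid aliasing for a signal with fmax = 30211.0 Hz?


The Nyquist rate is twice the maximum frequency component.
fs_min = 2 * fmax
      = 2 * 30211.0
      = 60422.0 Hz

60422.0


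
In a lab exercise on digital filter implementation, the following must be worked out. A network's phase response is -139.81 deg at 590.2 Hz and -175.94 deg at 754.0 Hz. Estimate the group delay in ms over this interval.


Group delay from phase difference:
tau = -d(phi)/d(omega)
d(phi) = -36.13 deg = -0.630587 rad
d(omega) = 2*pi*(754.0 - 590.2) = 1029.1858 rad/s
tau = -(-0.630587) / 1029.1858
    = 0.6127 ms

0.6127 ms


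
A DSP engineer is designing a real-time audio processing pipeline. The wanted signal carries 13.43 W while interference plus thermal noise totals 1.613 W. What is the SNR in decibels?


SNR in decibels:
SNR = 10 * log10(Ps / Pn)
    = 10 * log10(13.43 / 1.613)
    = 10 * log10(8.3261)
    = 10 * 0.9204
    = 9.2 dB

9.2 dB


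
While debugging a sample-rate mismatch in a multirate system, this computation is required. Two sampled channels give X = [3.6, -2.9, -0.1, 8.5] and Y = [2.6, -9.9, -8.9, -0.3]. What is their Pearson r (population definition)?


Pearson correlation coefficient (population):
r = cov(X,Y) / (std(X) * std(Y))
Mean X = 2.275, Mean Y = -4.125
Cov(X,Y) = 18.486875
Std(X) = 4.26988, Std(Y) = 5.385339
r = 0.804

0.804


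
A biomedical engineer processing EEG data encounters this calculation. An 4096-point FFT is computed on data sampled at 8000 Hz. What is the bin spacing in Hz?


DFT frequency resolution:
df = fs / N
   = 8000 / 4096
   = 1.9531 Hz

1.9531 Hz


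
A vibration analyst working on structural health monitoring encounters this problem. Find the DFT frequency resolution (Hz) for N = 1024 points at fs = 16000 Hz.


DFT frequency resolution:
df = fs / N
   = 16000 / 1024
   = 15.625 Hz

15.625 Hz


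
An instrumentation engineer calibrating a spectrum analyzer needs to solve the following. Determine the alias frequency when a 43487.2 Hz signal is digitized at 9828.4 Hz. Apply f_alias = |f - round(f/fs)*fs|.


Compute the nearest integer multiple of fs to the signal:
n = round(43487.2 / 9828.4) = 4
f_alias = |43487.2 - 4 * 9828.4|
        = |43487.2 - 39313.6|
        = 4173.6 Hz

4173.6


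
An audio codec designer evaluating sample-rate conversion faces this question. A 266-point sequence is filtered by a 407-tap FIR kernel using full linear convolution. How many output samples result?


Linear convolution output length:
L = N + M - 1
  = 266 + 407 - 1
  = 672 samples

672


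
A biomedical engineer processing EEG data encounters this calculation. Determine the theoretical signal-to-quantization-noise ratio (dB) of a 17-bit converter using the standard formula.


Theoretical SNR for a full-scale sinusoid:
SNR = 6.02 * N + 1.76
    = 6.02 * 17 + 1.76
    = 102.34 + 1.76
    = 104.1 dB

104.1 dB


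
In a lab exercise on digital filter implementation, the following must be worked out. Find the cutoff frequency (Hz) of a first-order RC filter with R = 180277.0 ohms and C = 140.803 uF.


Cutoff frequency of a first-order RC filter:
fc = 1 / (2 * pi * R * C)
C = 140.803 uF = 0.000140803 F
fc = 1 / (2 * pi * 180277.0 * 0.000140803)
   = 1 / 159.48950084663
   = 0.00627 Hz

0.00627 Hz


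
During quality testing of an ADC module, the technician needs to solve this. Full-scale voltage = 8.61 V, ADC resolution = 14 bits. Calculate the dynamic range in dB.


Dynamic range from full-scale to LSB:
V_min = V_max / 2^bits = 8.61 / 2^14
DR = 20 * log10(V_max / V_min)
   = 20 * log10(2^14)
   = 20 * 14 * log10(2)
   = 84.29 dB

84.29 dB


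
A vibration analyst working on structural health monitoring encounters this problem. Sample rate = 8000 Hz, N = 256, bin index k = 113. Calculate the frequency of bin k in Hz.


Frequency of DFT bin k:
f_k = k * fs / N
    = 113 * 8000 / 256
    = 904000 / 256
    = 3531.25 Hz

3531.25 Hz


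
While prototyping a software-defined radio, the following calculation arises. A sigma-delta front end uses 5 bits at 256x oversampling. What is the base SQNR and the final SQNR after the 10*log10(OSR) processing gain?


Step 1 — baseline SQNR at Nyquist:
SQNR_base = 6.02*N + 1.76
          = 6.02*5 + 1.76
          = 31.86 dB

Step 2 — oversampling processing gain:
G = 10*log10(OSR) = 10*log10(256) = 24.08 dB

Step 3 — total:
SQNR_total = 31.86 + 24.08 = 55.94 dB

Base SQNR = 31.86 dB; oversampled SQNR = 55.94 dB


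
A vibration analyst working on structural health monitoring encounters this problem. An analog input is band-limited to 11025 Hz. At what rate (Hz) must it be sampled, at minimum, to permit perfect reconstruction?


The Nyquist rate is twice the maximum frequency component.
fs_min = 2 * fmax
      = 2 * 11025
      = 22050 Hz

22050


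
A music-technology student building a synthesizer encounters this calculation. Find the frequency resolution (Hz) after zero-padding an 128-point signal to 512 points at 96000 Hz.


Frequency resolution after zero-padding:
N_padded = 128 * 4 = 512
df = fs / N_padded
   = 96000 / 512
   = 187.5 Hz

187.5 Hz


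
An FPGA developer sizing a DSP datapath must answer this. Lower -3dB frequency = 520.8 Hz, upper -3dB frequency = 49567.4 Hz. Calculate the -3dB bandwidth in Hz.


Bandwidth is the difference of -3dB frequencies:
BW = f_high - f_low
   = 49567.4 - 520.8
   = 49046.6 Hz

49046.6 Hz


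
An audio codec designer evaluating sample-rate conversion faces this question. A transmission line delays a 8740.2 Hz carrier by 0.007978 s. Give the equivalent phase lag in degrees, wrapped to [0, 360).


Phase shift from frequency and time delay:
phi = 360 * f * t_delay
    = 360 * 8740.2 * 0.007978
    = 25102.55 degrees
    mod 360 = 262.55 degrees

262.55 degrees


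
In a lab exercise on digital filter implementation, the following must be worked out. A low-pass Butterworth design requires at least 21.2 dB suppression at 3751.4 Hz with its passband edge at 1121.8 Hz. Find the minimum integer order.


Butterworth filter order formula:
n = log10(10^(A/10) - 1) / (2 * log10(f_stop/f_pass))
10^(21.2/10) - 1 = 130.8257
f_stop/f_pass = 3751.4 / 1121.8 = 3.3441
n = 2.0187 -> ceil = 3

3


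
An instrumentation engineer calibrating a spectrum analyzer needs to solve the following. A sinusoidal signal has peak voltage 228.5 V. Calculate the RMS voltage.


RMS voltage for a sinusoidal waveform:
V_rms = V_peak / sqrt(2)
      = 228.5 / 1.414214
      = 161.574 V

161.574 V


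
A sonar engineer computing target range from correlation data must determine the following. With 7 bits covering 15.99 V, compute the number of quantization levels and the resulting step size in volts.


Step 1 — number of quantization levels:
L = 2^N = 2^7 = 128

Step 2 — LSB step size:
delta = Vfs / L
      = 15.99 / 128
      = 0.12492188 V

Levels = 128; step size = 0.12492188 V


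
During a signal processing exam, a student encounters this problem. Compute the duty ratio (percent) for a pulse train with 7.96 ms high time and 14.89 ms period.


Duty cycle as a percentage:
DC = (t_on / T) * 100
   = (7.96 / 14.89) * 100
   = 0.534587 * 100
   = 53.46 %

53.46 %


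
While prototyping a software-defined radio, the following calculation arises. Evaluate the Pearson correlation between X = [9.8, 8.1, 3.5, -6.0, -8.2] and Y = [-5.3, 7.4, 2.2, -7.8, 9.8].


Pearson correlation coefficient (population):
r = cov(X,Y) / (std(X) * std(Y))
Mean X = 1.44, Mean Y = 1.26
Cov(X,Y) = -5.3864
Std(X) = 7.30441, Std(Y) = 6.879419
r = -0.1072

-0.1072


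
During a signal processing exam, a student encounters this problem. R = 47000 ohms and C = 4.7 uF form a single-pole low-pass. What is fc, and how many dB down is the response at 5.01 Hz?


Step 1 — cutoff frequency:
fc = 1 / (2*pi*R*C)
C = 4.7 uF = 4.7e-06 F
fc = 1 / (2*pi*47000*4.7e-06)
   = 0.720484 Hz

Step 2 — magnitude at f = 5.01 Hz:
|H(f)| = 1 / sqrt(1 + (f/fc)^2)
f/fc = 5.01 / 0.720484 = 6.953659
|H| = 1 / sqrt(1 + 48.353373) = 0.1423448
|H|_dB = 20*log10(0.1423448) = -16.93 dB

fc = 0.720484 Hz; |H(5.01 Hz)| = -16.93 dB


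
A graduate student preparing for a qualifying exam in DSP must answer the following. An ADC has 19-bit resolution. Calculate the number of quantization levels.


Number of quantization levels = 2^N
= 2^19
= 524288

524288


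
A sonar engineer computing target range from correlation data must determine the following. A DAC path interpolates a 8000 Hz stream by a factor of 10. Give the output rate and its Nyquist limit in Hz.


Step 1 — output sample rate after interpolation by L:
fs_out = L * fs_in = 10 * 8000 = 80000 Hz

Step 2 — Nyquist frequency of the output stream:
f_Nyq = fs_out / 2 = 80000 / 2 = 40000.0 Hz

fs_out = 80000 Hz; f_Nyquist = 40000.0 Hz


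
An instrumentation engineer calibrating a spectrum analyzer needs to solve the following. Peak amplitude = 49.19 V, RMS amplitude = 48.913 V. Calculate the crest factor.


Crest factor is the ratio of peak to RMS:
CF = V_peak / V_rms
   = 49.19 / 48.913
   = 1.0057

1.0057


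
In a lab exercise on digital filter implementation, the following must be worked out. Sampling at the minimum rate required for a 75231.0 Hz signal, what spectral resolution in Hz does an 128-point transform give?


Step 1 — Nyquist sampling rate:
fs = 2 * fmax = 2 * 75231.0 = 150462.0 Hz

Step 2 — DFT bin spacing:
df = fs / N = 150462.0 / 128 = 1175.4844 Hz

1175.4844 Hz


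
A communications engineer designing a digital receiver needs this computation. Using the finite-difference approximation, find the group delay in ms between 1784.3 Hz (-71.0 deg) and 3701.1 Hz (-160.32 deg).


Group delay from phase difference:
tau = -d(phi)/d(omega)
d(phi) = -89.32 deg = -1.558928 rad
d(omega) = 2*pi*(3701.1 - 1784.3) = 12043.6096 rad/s
tau = -(-1.558928) / 12043.6096
    = 0.1294 ms

0.1294 ms


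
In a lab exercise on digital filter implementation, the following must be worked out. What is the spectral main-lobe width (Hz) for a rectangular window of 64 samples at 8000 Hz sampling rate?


Main lobe width for a rectangular window:
Width = 2 * fs / N
      = 2 * 8000 / 64
      = 16000 / 64
      = 250.0 Hz

250.0 Hz


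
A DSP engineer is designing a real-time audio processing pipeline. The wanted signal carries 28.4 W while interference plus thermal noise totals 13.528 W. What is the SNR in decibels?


SNR in decibels:
SNR = 10 * log10(Ps / Pn)
    = 10 * log10(28.4 / 13.528)
    = 10 * log10(2.0993)
    = 10 * 0.3221
    = 3.22 dB

3.22 dB


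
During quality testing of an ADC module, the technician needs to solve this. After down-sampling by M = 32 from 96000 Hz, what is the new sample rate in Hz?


Decimation reduces the sample rate:
fs_out = fs_in / M
       = 96000 / 32
       = 3000.0 Hz

3000.0 Hz


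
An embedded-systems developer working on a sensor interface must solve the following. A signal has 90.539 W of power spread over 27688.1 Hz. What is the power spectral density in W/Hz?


Power spectral density:
PSD = P / BW
    = 90.539 / 27688.1
    = 0.00326996 W/Hz

0.00326996 W/Hz


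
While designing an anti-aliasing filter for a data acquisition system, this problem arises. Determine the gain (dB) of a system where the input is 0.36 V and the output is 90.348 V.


Voltage gain in dB:
G = 20 * log10(Vout / Vin)
  = 20 * log10(90.348 / 0.36)
  = 20 * log10(250.966667)
  = 20 * 2.399616
  = 47.99 dB

47.99 dB


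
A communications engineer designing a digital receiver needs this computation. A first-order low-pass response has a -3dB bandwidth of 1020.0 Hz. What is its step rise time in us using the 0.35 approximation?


Rise time from bandwidth relationship:
tr = 0.35 / BW
   = 0.35 / 1020.0
   = 0.0003431372549 s
   = 343.1373 us

343.1373 us


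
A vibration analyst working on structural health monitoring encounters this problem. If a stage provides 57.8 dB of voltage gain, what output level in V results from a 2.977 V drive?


Output voltage from dB gain:
V_out = V_in * 10^(gain_dB / 20)
      = 2.977 * 10^(57.8 / 20)
      = 2.977 * 776.247117
      = 2310.8877 V

2310.8877 V


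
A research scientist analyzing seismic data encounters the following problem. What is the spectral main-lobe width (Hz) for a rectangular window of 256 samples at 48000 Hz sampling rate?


Main lobe width for a rectangular window:
Width = 2 * fs / N
      = 2 * 48000 / 256
      = 96000 / 256
      = 375.0 Hz

375.0 Hz


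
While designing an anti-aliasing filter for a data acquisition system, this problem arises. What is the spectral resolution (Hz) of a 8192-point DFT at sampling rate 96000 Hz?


DFT frequency resolution:
df = fs / N
   = 96000 / 8192
   = 11.7188 Hz

11.7188 Hz


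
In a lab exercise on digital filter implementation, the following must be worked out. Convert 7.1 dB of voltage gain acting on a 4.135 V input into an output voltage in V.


Output voltage from dB gain:
V_out = V_in * 10^(gain_dB / 20)
      = 4.135 * 10^(7.1 / 20)
      = 4.135 * 2.264644
      = 9.3643 V

9.3643 V


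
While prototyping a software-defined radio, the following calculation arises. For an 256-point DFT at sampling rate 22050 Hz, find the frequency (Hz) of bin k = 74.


Frequency of DFT bin k:
f_k = k * fs / N
    = 74 * 22050 / 256
    = 1631700 / 256
    = 6373.828 Hz

6373.828 Hz


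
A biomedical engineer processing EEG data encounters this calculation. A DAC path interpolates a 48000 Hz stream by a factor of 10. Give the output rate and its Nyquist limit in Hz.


Step 1 — output sample rate after interpolation by L:
fs_out = L * fs_in = 10 * 48000 = 480000 Hz

Step 2 — Nyquist frequency of the output stream:
f_Nyq = fs_out / 2 = 480000 / 2 = 240000.0 Hz

fs_out = 480000 Hz; f_Nyquist = 240000.0 Hz


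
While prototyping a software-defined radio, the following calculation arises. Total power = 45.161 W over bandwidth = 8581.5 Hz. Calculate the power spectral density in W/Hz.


Power spectral density:
PSD = P / BW
    = 45.161 / 8581.5
    = 0.0052626 W/Hz

0.0052626 W/Hz


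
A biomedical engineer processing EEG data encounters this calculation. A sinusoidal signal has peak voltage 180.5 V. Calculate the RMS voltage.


RMS voltage for a sinusoidal waveform:
V_rms = V_peak / sqrt(2)
      = 180.5 / 1.414214
      = 127.633 V

127.633 V


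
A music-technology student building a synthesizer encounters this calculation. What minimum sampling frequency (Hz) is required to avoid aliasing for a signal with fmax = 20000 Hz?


The Nyquist rate is twice the maximum frequency component.
fs_min = 2 * fmax
      = 2 * 20000
      = 40000 Hz

40000


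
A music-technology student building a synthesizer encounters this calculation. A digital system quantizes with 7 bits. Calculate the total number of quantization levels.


Number of quantization levels = 2^N
= 2^7
= 128

128


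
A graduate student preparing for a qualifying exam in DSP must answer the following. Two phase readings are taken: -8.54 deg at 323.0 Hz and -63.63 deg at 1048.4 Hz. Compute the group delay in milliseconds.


Group delay from phase difference:
tau = -d(phi)/d(omega)
d(phi) = -55.09 deg = -0.961502 rad
d(omega) = 2*pi*(1048.4 - 323.0) = 4557.8226 rad/s
tau = -(-0.961502) / 4557.8226
    = 0.211 ms

0.211 ms


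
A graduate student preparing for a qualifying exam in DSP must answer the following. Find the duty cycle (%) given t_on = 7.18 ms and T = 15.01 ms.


Duty cycle as a percentage:
DC = (t_on / T) * 100
   = (7.18 / 15.01) * 100
   = 0.478348 * 100
   = 47.83 %

47.83 %


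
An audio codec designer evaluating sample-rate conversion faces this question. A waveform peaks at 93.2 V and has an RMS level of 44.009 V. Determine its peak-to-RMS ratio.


Crest factor is the ratio of peak to RMS:
CF = V_peak / V_rms
   = 93.2 / 44.009
   = 2.1177

2.1177


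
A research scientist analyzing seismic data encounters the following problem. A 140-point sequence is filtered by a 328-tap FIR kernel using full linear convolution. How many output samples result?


Linear convolution output length:
L = N + M - 1
  = 140 + 328 - 1
  = 467 samples

467


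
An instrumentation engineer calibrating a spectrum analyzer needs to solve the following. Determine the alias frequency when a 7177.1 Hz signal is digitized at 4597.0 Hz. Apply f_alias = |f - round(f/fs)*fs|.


Compute the nearest integer multiple of fs to the signal:
n = round(7177.1 / 4597.0) = 2
f_alias = |7177.1 - 2 * 4597.0|
        = |7177.1 - 9194.0|
        = 2016.9 Hz

2016.9


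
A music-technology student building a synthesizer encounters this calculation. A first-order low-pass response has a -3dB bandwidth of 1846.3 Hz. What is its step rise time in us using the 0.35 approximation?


Rise time from bandwidth relationship:
tr = 0.35 / BW
   = 0.35 / 1846.3
   = 0.0001895683258 s
   = 189.5683 us

189.5683 us


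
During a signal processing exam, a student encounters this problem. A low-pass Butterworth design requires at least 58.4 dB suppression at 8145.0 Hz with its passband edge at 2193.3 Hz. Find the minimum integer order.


Butterworth filter order formula:
n = log10(10^(A/10) - 1) / (2 * log10(f_stop/f_pass))
10^(58.4/10) - 1 = 691829.9709
f_stop/f_pass = 8145.0 / 2193.3 = 3.7136
n = 5.1247 -> ceil = 6

6
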